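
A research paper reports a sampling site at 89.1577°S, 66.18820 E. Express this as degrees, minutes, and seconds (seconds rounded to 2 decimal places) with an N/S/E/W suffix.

89°09′27.72″ S, 66°11′17.52″ E

φ: 0.157700 × 60 = 9.46200′ → 9′, remainder × 60 = 27.7200″
Longitude: 0.188200 × 60 = 11.29200′ → 11′, remainder × 60 = 17.5200″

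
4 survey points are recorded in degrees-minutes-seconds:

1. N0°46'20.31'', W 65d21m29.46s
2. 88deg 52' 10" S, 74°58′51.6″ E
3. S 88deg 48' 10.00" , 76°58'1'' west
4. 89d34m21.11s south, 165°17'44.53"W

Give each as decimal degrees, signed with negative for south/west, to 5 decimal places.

1. 0.77231, -65.35818
2. -88.86944, 74.98100
3. -88.80278, -76.96694
4. -89.57253, -165.29570

Point 1:
  Latitude: 0° + 46/60 + 20.31/3600 = 0 + 0.766667 + 0.005642 = 0.772308
  N ⇒ keep positive
  λ: 21′ + 29.46″ = 21.49100′; 65 + 21.49100/60 = 65.358183
  hemisphere W, so the sign is −
Point 2:
  Lat: 52′ + 10″ = 52.16667′; 88 + 52.16667/60 = 88.869444
  S ⇒ negate
  Longitude: 74 + 58/60 + 51.6/3600 = 74.981000
  E ⇒ keep positive
Point 3:
  Latitude: 88 + 48/60 + 10/3600 = 88.802778
  S ⇒ negate
  Lon: 58′ + 1″ = 58.01667′; 76 + 58.01667/60 = 76.966944
  W → negative
Point 4:
  φ: 34′ + 21.11″ = 34.35183′; 89 + 34.35183/60 = 89.572531
  hemisphere S, so the sign is −
  Lon: 165° + 17/60 + 44.53/3600 = 165 + 0.283333 + 0.012369 = 165.295703
  hemisphere W, so the sign is −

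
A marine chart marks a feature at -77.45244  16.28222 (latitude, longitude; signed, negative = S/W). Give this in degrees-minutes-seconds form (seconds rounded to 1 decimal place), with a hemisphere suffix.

77°27′8.8″ S, 16°16′56.0″ E

Latitude is negative → S; |value| = 77.452440
Lat: whole degrees 77; 27.14640′ → 27′ and 8.784″
Lon: whole degrees 16; 16.93320′ → 16′ and 55.992″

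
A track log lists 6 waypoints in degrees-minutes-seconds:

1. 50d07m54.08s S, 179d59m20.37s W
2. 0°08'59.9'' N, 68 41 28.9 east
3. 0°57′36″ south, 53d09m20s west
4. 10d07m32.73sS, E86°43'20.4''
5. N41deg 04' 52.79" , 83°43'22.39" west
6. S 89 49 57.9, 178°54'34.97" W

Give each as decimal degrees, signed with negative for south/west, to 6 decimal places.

Point 1:
  φ: 7′ + 54.08″ = 7.90133′; 50 + 7.90133/60 = 50.1316889
  hemisphere S, so the sign is −
  Lon: 179° + 59/60 + 20.37/3600 = 179 + 0.983333 + 0.005658 = 179.9889917
  W ⇒ negate
Point 2:
  Lat: 0 + 8/60 + 59.9/3600 = 0.1499722
  N ⇒ keep positive
  Lon: 68° + 41/60 + 28.9/3600 = 68 + 0.683333 + 0.008028 = 68.6913611
  E ⇒ keep positive
Point 3:
  Lat: 0° + 57/60 + 36/3600 = 0 + 0.950000 + 0.010000 = 0.9600000
  S → negative
  Lon: 53° + 9/60 + 20/3600 = 53 + 0.150000 + 0.005556 = 53.1555556
  hemisphere W, so the sign is −
Point 4:
  Lat: 10 + 7/60 + 32.73/3600 = 10.1257583
  S → negative
  Longitude: 86° + 43/60 + 20.4/3600 = 86 + 0.716667 + 0.005667 = 86.7223333
  E ⇒ keep positive
Point 5:
  Lat: 41° + 4/60 + 52.79/3600 = 41 + 0.066667 + 0.014664 = 41.0813306
  N ⇒ keep positive
  λ: 43′ + 22.39″ = 43.37317′; 83 + 43.37317/60 = 83.7228861
  hemisphere W, so the sign is −
Point 6:
  Latitude: 89° + 49/60 + 57.9/3600 = 89 + 0.816667 + 0.016083 = 89.8327500
  S ⇒ negate
  Longitude: 178° + 54/60 + 34.97/3600 = 178 + 0.900000 + 0.009714 = 178.9097139
  hemisphere W, so the sign is −

1. -50.131689, -179.988992
2. 0.149972, 68.691361
3. -0.960000, -53.155556
4. -10.125758, 86.722333
5. 41.081331, -83.722886
6. -89.832750, -178.909714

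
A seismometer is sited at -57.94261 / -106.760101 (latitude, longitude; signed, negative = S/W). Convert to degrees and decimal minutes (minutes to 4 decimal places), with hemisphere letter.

57° 56.5566′ S, 106° 45.6061′ W

Latitude is negative → S; |value| = 57.942610
Latitude: 57° + 0.942610 × 60 = 57° 56.556600′
Longitude is negative → W; |value| = 106.760101
Longitude: fractional part 0.760101 → 45.606060 minutes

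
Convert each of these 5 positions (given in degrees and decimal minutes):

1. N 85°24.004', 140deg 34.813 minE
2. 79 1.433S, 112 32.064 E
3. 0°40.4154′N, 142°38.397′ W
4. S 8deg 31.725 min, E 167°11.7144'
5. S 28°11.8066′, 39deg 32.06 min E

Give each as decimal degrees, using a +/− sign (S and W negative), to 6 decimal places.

Point 1:
  Lat: 85 + 24.004/60 = 85.4000667
  N ⇒ keep positive
  λ: 140 + 34.813/60 = 140.5802167
  E ⇒ keep positive
Point 2:
  Lat: 1.433′ = 0.023883°; total 79.0238833
  S → negative
  Longitude: 112 + 32.064/60 = 112.5344000
  E → positive
Point 3:
  Lat: 0 + 40.4154/60 = 0.6735900
  N ⇒ keep positive
  Longitude: 38.397′ = 0.639950°; total 142.6399500
  W ⇒ negate
Point 4:
  Lat: 31.725′ = 0.528750°; total 8.5287500
  S → negative
  λ: 11.7144′ = 0.195240°; total 167.1952400
  E → positive
Point 5:
  φ: 28 + 11.8066/60 = 28.1967767
  hemisphere S, so the sign is −
  Longitude: 39 + 32.06/60 = 39.5343333
  E ⇒ keep positive

1. 85.400067, 140.580217
2. -79.023883, 112.534400
3. 0.673590, -142.639950
4. -8.528750, 167.195240
5. -28.196777, 39.534333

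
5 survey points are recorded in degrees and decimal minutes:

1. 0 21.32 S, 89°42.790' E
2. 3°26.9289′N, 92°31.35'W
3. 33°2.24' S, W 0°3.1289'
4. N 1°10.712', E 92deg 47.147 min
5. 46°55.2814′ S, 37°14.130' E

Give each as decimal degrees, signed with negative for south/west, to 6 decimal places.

Point 1:
  Lat: 0 + 21.32/60 = 0.3553333
  S ⇒ negate
  Lon: 89 + 42.79/60 = 89.7131667
  E → positive
Point 2:
  Lat: 26.9289′ = 0.448815°; total 3.4488150
  N ⇒ keep positive
  Lon: 92 + 31.35/60 = 92.5225000
  W ⇒ negate
Point 3:
  Lat: 33 + 2.24/60 = 33.0373333
  hemisphere S, so the sign is −
  λ: 0 + 3.1289/60 = 0.0521483
  W ⇒ negate
Point 4:
  φ: 10.712′ = 0.178533°; total 1.1785333
  N ⇒ keep positive
  λ: 47.147′ = 0.785783°; total 92.7857833
  E ⇒ keep positive
Point 5:
  Lat: 55.2814′ = 0.921357°; total 46.9213567
  S → negative
  Lon: 37 + 14.13/60 = 37.2355000
  E → positive

1. -0.355333, 89.713167
2. 3.448815, -92.522500
3. -33.037333, -0.052148
4. 1.178533, 92.785783
5. -46.921357, 37.235500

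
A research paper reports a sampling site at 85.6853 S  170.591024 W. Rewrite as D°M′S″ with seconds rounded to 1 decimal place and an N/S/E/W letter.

φ: whole degrees 85; 41.11800′ → 41′ and 7.080″
λ: 0.591024° → 35.46144′; 0.46144 × 60 = 27.686″

85°41′7.1″ S, 170°35′27.7″ W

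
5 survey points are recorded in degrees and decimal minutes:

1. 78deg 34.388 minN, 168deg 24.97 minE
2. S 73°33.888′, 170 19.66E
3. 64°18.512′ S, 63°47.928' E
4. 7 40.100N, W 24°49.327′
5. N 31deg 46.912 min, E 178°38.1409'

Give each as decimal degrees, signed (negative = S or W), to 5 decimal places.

1. 78.57313, 168.41617
2. -73.56480, 170.32767
3. -64.30853, 63.79880
4. 7.66833, -24.82212
5. 31.78187, 178.63568

Point 1:
  Lat: 78 + 34.388/60 = 78.573133
  N ⇒ keep positive
  Longitude: 168 + 24.97/60 = 168.416167
  E → positive
Point 2:
  φ: 33.888′ = 0.564800°; total 73.564800
  hemisphere S, so the sign is −
  Lon: 19.66′ = 0.327667°; total 170.327667
  E ⇒ keep positive
Point 3:
  φ: 64 + 18.512/60 = 64.308533
  hemisphere S, so the sign is −
  Longitude: 63 + 47.928/60 = 63.798800
  E ⇒ keep positive
Point 4:
  φ: 7 + 40.1/60 = 7.668333
  N ⇒ keep positive
  λ: 49.327′ = 0.822117°; total 24.822117
  W ⇒ negate
Point 5:
  Lat: 46.912′ = 0.781867°; total 31.781867
  N → positive
  Lon: 38.1409′ = 0.635682°; total 178.635682
  E → positive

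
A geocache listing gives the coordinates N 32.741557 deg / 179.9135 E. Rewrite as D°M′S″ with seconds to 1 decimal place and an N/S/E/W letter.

Lat: 0.741557° → 44.49342′; 0.49342 × 60 = 29.605″
Lon: 0.913500 × 60 = 54.81000′ → 54′, remainder × 60 = 48.600″

32°44′29.6″ N, 179°54′48.6″ E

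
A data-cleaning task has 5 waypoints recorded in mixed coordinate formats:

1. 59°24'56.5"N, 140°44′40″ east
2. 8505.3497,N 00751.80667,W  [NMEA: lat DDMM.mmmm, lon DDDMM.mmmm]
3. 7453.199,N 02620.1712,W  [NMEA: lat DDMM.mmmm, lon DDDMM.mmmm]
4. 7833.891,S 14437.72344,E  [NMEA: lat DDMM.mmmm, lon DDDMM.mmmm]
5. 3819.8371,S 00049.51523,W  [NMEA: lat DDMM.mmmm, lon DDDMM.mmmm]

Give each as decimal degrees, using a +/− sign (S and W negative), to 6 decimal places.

1. 59.415694, 140.744444
2. 85.089162, -7.863445
3. 74.886650, -26.336187
4. -78.564850, 144.628724
5. -38.330618, -0.825254

Point 1:
  Latitude: 59 + 24/60 + 56.5/3600 = 59.4156944
  N ⇒ keep positive
  Lon: 140° + 44/60 + 40/3600 = 140 + 0.733333 + 0.011111 = 140.7444444
  E → positive
Point 2:
  φ: split at 2 digits → 85° and 5.3497′; 85 + 5.3497/60 = 85.0891617
  N ⇒ keep positive
  λ: split at 3 digits → 007° and 51.80667′; 7 + 51.80667/60 = 7.8634445
  W ⇒ negate
Point 3:
  φ: split at 2 digits → 74° and 53.199′; 74 + 53.199/60 = 74.8866500
  N → positive
  λ: split at 3 digits → 026° and 20.1712′; 26 + 20.1712/60 = 26.3361867
  W ⇒ negate
Point 4:
  Latitude: degrees = first 2 digits = 78, minutes = 33.891; 78 + 33.891/60 = 78.5648500
  hemisphere S, so the sign is −
  Lon: split at 3 digits → 144° and 37.72344′; 144 + 37.72344/60 = 144.6287240
  E → positive
Point 5:
  Latitude: degrees = first 2 digits = 38, minutes = 19.8371; 38 + 19.8371/60 = 38.3306183
  hemisphere S, so the sign is −
  Lon: degrees = first 3 digits = 0, minutes = 49.51523; 0 + 49.51523/60 = 0.8252538
  W → negative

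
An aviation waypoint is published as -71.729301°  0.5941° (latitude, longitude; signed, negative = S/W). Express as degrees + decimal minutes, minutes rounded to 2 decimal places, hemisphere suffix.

Latitude is negative → S; |value| = 71.729301
Lat: minutes = (71.729301 − 71) × 60 = 43.7581
Lon: 0° + 0.594100 × 60 = 0° 35.6460′

71° 43.76′ S, 0° 35.65′ E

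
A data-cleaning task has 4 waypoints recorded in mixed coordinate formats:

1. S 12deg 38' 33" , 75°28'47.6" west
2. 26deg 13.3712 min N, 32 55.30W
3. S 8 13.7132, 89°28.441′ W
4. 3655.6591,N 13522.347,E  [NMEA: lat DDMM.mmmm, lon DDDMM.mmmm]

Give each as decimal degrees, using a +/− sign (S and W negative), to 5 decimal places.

Point 1:
  φ: 12° + 38/60 + 33/3600 = 12 + 0.633333 + 0.009167 = 12.642500
  S → negative
  Longitude: 75° + 28/60 + 47.6/3600 = 75 + 0.466667 + 0.013222 = 75.479889
  W → negative
Point 2:
  φ: 13.3712′ = 0.222853°; total 26.222853
  N ⇒ keep positive
  Lon: 55.3′ = 0.921667°; total 32.921667
  W → negative
Point 3:
  Latitude: 8 + 13.7132/60 = 8.228553
  S → negative
  Lon: 28.441′ = 0.474017°; total 89.474017
  hemisphere W, so the sign is −
Point 4:
  Lat: split at 2 digits → 36° and 55.6591′; 36 + 55.6591/60 = 36.927652
  N ⇒ keep positive
  λ: degrees = first 3 digits = 135, minutes = 22.347; 135 + 22.347/60 = 135.372450
  E → positive

1. -12.64250, -75.47989
2. 26.22285, -32.92167
3. -8.22855, -89.47402
4. 36.92765, 135.37245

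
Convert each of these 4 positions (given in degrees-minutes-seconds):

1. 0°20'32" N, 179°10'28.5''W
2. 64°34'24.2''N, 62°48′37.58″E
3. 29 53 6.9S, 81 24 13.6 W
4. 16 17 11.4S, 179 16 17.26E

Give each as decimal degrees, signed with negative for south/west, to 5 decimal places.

1. 0.34222, -179.17458
2. 64.57339, 62.81044
3. -29.88525, -81.40378
4. -16.28650, 179.27146

Point 1:
  Lat: 0° + 20/60 + 32/3600 = 0 + 0.333333 + 0.008889 = 0.342222
  N ⇒ keep positive
  Lon: 10′ + 28.5″ = 10.47500′; 179 + 10.47500/60 = 179.174583
  W ⇒ negate
Point 2:
  Lat: 64 + 34/60 + 24.2/3600 = 64.573389
  N ⇒ keep positive
  Lon: 62° + 48/60 + 37.58/3600 = 62 + 0.800000 + 0.010439 = 62.810439
  E → positive
Point 3:
  Lat: 29 + 53/60 + 6.9/3600 = 29.885250
  S ⇒ negate
  λ: 81 + 24/60 + 13.6/3600 = 81.403778
  hemisphere W, so the sign is −
Point 4:
  Lat: 17′ + 11.4″ = 17.19000′; 16 + 17.19000/60 = 16.286500
  S → negative
  Lon: 179 + 16/60 + 17.26/3600 = 179.271461
  E → positive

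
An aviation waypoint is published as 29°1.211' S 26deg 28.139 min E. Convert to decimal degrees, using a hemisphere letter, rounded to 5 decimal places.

29.02018° S, 26.46898° E

Lat: 1.211′ = 0.020183°; total 29.020183
Longitude: 28.139′ = 0.468983°; total 26.468983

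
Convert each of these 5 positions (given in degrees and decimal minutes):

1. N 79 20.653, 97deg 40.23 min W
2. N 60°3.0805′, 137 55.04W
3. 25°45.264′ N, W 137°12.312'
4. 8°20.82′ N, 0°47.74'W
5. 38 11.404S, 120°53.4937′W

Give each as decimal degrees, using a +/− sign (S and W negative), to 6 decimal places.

1. 79.344217, -97.670500
2. 60.051342, -137.917333
3. 25.754400, -137.205200
4. 8.347000, -0.795667
5. -38.190067, -120.891562

Point 1:
  Lat: 79 + 20.653/60 = 79.3442167
  N → positive
  Lon: 40.23′ = 0.670500°; total 97.6705000
  W → negative
Point 2:
  φ: 3.0805′ = 0.051342°; total 60.0513417
  N ⇒ keep positive
  Longitude: 55.04′ = 0.917333°; total 137.9173333
  W → negative
Point 3:
  Latitude: 25 + 45.264/60 = 25.7544000
  N → positive
  Longitude: 12.312′ = 0.205200°; total 137.2052000
  W ⇒ negate
Point 4:
  Lat: 20.82′ = 0.347000°; total 8.3470000
  N ⇒ keep positive
  Lon: 47.74′ = 0.795667°; total 0.7956667
  hemisphere W, so the sign is −
Point 5:
  Latitude: 38 + 11.404/60 = 38.1900667
  S → negative
  Lon: 120 + 53.4937/60 = 120.8915617
  W ⇒ negate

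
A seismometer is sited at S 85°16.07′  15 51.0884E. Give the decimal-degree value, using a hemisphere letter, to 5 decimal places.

Latitude: 16.07′ = 0.267833°; total 85.267833
Longitude: 15 + 51.0884/60 = 15.851473

85.26783° S, 15.85147° E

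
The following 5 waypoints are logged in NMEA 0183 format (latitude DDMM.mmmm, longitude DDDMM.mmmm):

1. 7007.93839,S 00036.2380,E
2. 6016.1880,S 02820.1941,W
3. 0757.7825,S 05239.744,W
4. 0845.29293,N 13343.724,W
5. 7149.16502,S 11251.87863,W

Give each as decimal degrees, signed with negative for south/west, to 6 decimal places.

1. -70.132307, 0.603967
2. -60.269800, -28.336568
3. -7.963042, -52.662400
4. 8.754882, -133.728733
5. -71.819417, -112.864644

Point 1:
  φ: split at 2 digits → 70° and 7.93839′; 70 + 7.93839/60 = 70.1323065
  S ⇒ negate
  Longitude: degrees = first 3 digits = 0, minutes = 36.238; 0 + 36.238/60 = 0.6039667
  E ⇒ keep positive
Point 2:
  Lat: split at 2 digits → 60° and 16.188′; 60 + 16.188/60 = 60.2698000
  S ⇒ negate
  Lon: degrees = first 3 digits = 28, minutes = 20.1941; 28 + 20.1941/60 = 28.3365683
  hemisphere W, so the sign is −
Point 3:
  φ: split at 2 digits → 07° and 57.7825′; 7 + 57.7825/60 = 7.9630417
  S → negative
  λ: degrees = first 3 digits = 52, minutes = 39.744; 52 + 39.744/60 = 52.6624000
  hemisphere W, so the sign is −
Point 4:
  Latitude: degrees = first 2 digits = 8, minutes = 45.29293; 8 + 45.29293/60 = 8.7548822
  N → positive
  Lon: split at 3 digits → 133° and 43.724′; 133 + 43.724/60 = 133.7287333
  W → negative
Point 5:
  Lat: degrees = first 2 digits = 71, minutes = 49.16502; 71 + 49.16502/60 = 71.8194170
  hemisphere S, so the sign is −
  Lon: split at 3 digits → 112° and 51.87863′; 112 + 51.87863/60 = 112.8646438
  hemisphere W, so the sign is −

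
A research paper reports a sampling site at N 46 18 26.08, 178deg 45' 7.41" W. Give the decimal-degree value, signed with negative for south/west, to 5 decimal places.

Lat: 46 + 18/60 + 26.08/3600 = 46.307244
N → positive
Lon: 178 + 45/60 + 7.41/3600 = 178.752058
W ⇒ negate

46.30724, -178.75206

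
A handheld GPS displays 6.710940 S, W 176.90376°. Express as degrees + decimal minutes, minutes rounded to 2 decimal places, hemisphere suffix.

6° 42.66′ S, 176° 54.23′ W

Lat: 6° + 0.710940 × 60 = 6° 42.6564′
λ: 176° + 0.903760 × 60 = 176° 54.2256′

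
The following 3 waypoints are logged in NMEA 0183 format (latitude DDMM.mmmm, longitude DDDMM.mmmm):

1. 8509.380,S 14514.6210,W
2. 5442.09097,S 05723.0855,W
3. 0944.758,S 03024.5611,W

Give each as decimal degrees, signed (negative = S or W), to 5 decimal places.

Point 1:
  φ: split at 2 digits → 85° and 9.38′; 85 + 9.38/60 = 85.156333
  hemisphere S, so the sign is −
  Longitude: split at 3 digits → 145° and 14.621′; 145 + 14.621/60 = 145.243683
  W → negative
Point 2:
  φ: split at 2 digits → 54° and 42.09097′; 54 + 42.09097/60 = 54.701516
  S ⇒ negate
  λ: degrees = first 3 digits = 57, minutes = 23.0855; 57 + 23.0855/60 = 57.384758
  hemisphere W, so the sign is −
Point 3:
  Latitude: split at 2 digits → 09° and 44.758′; 9 + 44.758/60 = 9.745967
  S → negative
  Longitude: degrees = first 3 digits = 30, minutes = 24.5611; 30 + 24.5611/60 = 30.409352
  W → negative

1. -85.15633, -145.24368
2. -54.70152, -57.38476
3. -9.74597, -30.40935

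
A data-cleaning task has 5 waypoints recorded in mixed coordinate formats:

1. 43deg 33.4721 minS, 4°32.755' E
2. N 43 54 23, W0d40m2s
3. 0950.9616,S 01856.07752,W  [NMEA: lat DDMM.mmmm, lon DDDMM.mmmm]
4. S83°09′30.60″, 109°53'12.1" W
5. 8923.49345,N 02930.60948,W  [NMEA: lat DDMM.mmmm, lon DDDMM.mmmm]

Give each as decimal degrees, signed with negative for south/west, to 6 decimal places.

1. -43.557868, 4.545917
2. 43.906389, -0.667222
3. -9.849360, -18.934625
4. -83.158500, -109.886694
5. 89.391558, -29.510158

Point 1:
  Lat: 33.4721′ = 0.557868°; total 43.5578683
  S ⇒ negate
  Longitude: 32.755′ = 0.545917°; total 4.5459167
  E ⇒ keep positive
Point 2:
  φ: 43 + 54/60 + 23/3600 = 43.9063889
  N ⇒ keep positive
  Longitude: 40′ + 2″ = 40.03333′; 0 + 40.03333/60 = 0.6672222
  hemisphere W, so the sign is −
Point 3:
  Lat: split at 2 digits → 09° and 50.9616′; 9 + 50.9616/60 = 9.8493600
  hemisphere S, so the sign is −
  Longitude: degrees = first 3 digits = 18, minutes = 56.07752; 18 + 56.07752/60 = 18.9346253
  W → negative
Point 4:
  Lat: 83 + 9/60 + 30.6/3600 = 83.1585000
  S → negative
  Longitude: 109° + 53/60 + 12.1/3600 = 109 + 0.883333 + 0.003361 = 109.8866944
  hemisphere W, so the sign is −
Point 5:
  Latitude: degrees = first 2 digits = 89, minutes = 23.49345; 89 + 23.49345/60 = 89.3915575
  N ⇒ keep positive
  Lon: degrees = first 3 digits = 29, minutes = 30.60948; 29 + 30.60948/60 = 29.5101580
  hemisphere W, so the sign is −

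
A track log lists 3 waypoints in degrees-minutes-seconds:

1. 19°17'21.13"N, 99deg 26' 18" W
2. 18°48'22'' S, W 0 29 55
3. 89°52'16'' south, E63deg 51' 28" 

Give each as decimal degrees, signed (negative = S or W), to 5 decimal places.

Point 1:
  Lat: 17′ + 21.13″ = 17.35217′; 19 + 17.35217/60 = 19.289203
  N → positive
  Longitude: 99 + 26/60 + 18/3600 = 99.438333
  W ⇒ negate
Point 2:
  φ: 48′ + 22″ = 48.36667′; 18 + 48.36667/60 = 18.806111
  hemisphere S, so the sign is −
  Lon: 0 + 29/60 + 55/3600 = 0.498611
  W ⇒ negate
Point 3:
  Lat: 89 + 52/60 + 16/3600 = 89.871111
  S ⇒ negate
  λ: 51′ + 28″ = 51.46667′; 63 + 51.46667/60 = 63.857778
  E ⇒ keep positive

1. 19.28920, -99.43833
2. -18.80611, -0.49861
3. -89.87111, 63.85778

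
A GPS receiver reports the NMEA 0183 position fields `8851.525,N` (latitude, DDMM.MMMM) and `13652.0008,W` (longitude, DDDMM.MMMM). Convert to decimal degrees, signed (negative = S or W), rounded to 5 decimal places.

Latitude: split at 2 digits → 88° and 51.525′; 88 + 51.525/60 = 88.858750
N ⇒ keep positive
Lon: split at 3 digits → 136° and 52.0008′; 136 + 52.0008/60 = 136.866680
W → negative

88.85875, -136.86668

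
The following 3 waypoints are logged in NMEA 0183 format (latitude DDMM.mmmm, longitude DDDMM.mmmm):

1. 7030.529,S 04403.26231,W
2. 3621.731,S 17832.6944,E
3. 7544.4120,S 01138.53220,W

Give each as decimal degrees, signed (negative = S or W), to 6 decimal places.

Point 1:
  Lat: degrees = first 2 digits = 70, minutes = 30.529; 70 + 30.529/60 = 70.5088167
  S → negative
  λ: split at 3 digits → 044° and 3.26231′; 44 + 3.26231/60 = 44.0543718
  hemisphere W, so the sign is −
Point 2:
  φ: split at 2 digits → 36° and 21.731′; 36 + 21.731/60 = 36.3621833
  S → negative
  λ: degrees = first 3 digits = 178, minutes = 32.6944; 178 + 32.6944/60 = 178.5449067
  E → positive
Point 3:
  Latitude: split at 2 digits → 75° and 44.412′; 75 + 44.412/60 = 75.7402000
  hemisphere S, so the sign is −
  λ: split at 3 digits → 011° and 38.5322′; 11 + 38.5322/60 = 11.6422033
  hemisphere W, so the sign is −

1. -70.508817, -44.054372
2. -36.362183, 178.544907
3. -75.740200, -11.642203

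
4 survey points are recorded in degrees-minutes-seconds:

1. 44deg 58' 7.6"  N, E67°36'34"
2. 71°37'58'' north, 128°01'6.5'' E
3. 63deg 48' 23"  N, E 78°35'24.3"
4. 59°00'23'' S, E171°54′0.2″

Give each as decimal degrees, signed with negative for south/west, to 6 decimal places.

1. 44.968778, 67.609444
2. 71.632778, 128.018472
3. 63.806389, 78.590083
4. -59.006389, 171.900056

Point 1:
  φ: 44 + 58/60 + 7.6/3600 = 44.9687778
  N ⇒ keep positive
  Longitude: 36′ + 34″ = 36.56667′; 67 + 36.56667/60 = 67.6094444
  E → positive
Point 2:
  Lat: 71 + 37/60 + 58/3600 = 71.6327778
  N ⇒ keep positive
  λ: 128° + 1/60 + 6.5/3600 = 128 + 0.016667 + 0.001806 = 128.0184722
  E ⇒ keep positive
Point 3:
  Lat: 63 + 48/60 + 23/3600 = 63.8063889
  N ⇒ keep positive
  λ: 78° + 35/60 + 24.3/3600 = 78 + 0.583333 + 0.006750 = 78.5900833
  E ⇒ keep positive
Point 4:
  Lat: 59° + 0/60 + 23/3600 = 59 + 0.000000 + 0.006389 = 59.0063889
  S → negative
  Longitude: 171 + 54/60 + 0.2/3600 = 171.9000556
  E → positive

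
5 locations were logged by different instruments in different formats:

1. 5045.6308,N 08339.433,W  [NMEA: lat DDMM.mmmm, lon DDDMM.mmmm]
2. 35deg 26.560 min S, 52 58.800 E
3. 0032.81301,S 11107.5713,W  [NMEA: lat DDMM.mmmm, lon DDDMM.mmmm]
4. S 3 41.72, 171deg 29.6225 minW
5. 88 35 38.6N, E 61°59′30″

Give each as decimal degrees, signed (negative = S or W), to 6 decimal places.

1. 50.760513, -83.657217
2. -35.442667, 52.980000
3. -0.546884, -111.126188
4. -3.695333, -171.493708
5. 88.594056, 61.991667

Point 1:
  φ: degrees = first 2 digits = 50, minutes = 45.6308; 50 + 45.6308/60 = 50.7605133
  N → positive
  λ: split at 3 digits → 083° and 39.433′; 83 + 39.433/60 = 83.6572167
  W ⇒ negate
Point 2:
  Latitude: 26.56′ = 0.442667°; total 35.4426667
  S ⇒ negate
  Lon: 52 + 58.8/60 = 52.9800000
  E ⇒ keep positive
Point 3:
  φ: split at 2 digits → 00° and 32.81301′; 0 + 32.81301/60 = 0.5468835
  S ⇒ negate
  λ: degrees = first 3 digits = 111, minutes = 7.5713; 111 + 7.5713/60 = 111.1261883
  W ⇒ negate
Point 4:
  Latitude: 41.72′ = 0.695333°; total 3.6953333
  S → negative
  Lon: 171 + 29.6225/60 = 171.4937083
  W ⇒ negate
Point 5:
  Latitude: 88 + 35/60 + 38.6/3600 = 88.5940556
  N → positive
  Longitude: 61 + 59/60 + 30/3600 = 61.9916667
  E → positive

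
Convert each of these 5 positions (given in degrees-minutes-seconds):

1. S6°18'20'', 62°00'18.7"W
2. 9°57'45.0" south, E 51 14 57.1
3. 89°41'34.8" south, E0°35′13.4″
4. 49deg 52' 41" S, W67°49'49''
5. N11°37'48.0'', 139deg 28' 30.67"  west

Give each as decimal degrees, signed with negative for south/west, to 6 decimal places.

1. -6.305556, -62.005194
2. -9.962500, 51.249194
3. -89.693000, 0.587056
4. -49.878056, -67.830278
5. 11.630000, -139.475186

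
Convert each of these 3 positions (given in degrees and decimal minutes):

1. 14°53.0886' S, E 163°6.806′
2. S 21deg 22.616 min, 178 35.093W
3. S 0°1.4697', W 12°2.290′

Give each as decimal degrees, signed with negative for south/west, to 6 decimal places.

Point 1:
  Latitude: 53.0886′ = 0.884810°; total 14.8848100
  S ⇒ negate
  λ: 6.806′ = 0.113433°; total 163.1134333
  E ⇒ keep positive
Point 2:
  Lat: 21 + 22.616/60 = 21.3769333
  S → negative
  Longitude: 35.093′ = 0.584883°; total 178.5848833
  W → negative
Point 3:
  φ: 1.4697′ = 0.024495°; total 0.0244950
  S ⇒ negate
  Lon: 12 + 2.29/60 = 12.0381667
  W ⇒ negate

1. -14.884810, 163.113433
2. -21.376933, -178.584883
3. -0.024495, -12.038167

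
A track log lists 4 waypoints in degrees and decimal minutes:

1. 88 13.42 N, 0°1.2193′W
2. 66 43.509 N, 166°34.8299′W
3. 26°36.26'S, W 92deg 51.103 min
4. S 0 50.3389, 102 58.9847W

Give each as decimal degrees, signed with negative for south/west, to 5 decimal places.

1. 88.22367, -0.02032
2. 66.72515, -166.58050
3. -26.60433, -92.85172
4. -0.83898, -102.98308

Point 1:
  φ: 88 + 13.42/60 = 88.223667
  N → positive
  Lon: 0 + 1.2193/60 = 0.020322
  W → negative
Point 2:
  Lat: 66 + 43.509/60 = 66.725150
  N → positive
  Longitude: 34.8299′ = 0.580498°; total 166.580498
  hemisphere W, so the sign is −
Point 3:
  Latitude: 26 + 36.26/60 = 26.604333
  S → negative
  Longitude: 51.103′ = 0.851717°; total 92.851717
  W → negative
Point 4:
  φ: 50.3389′ = 0.838982°; total 0.838982
  S → negative
  Lon: 58.9847′ = 0.983078°; total 102.983078
  W → negative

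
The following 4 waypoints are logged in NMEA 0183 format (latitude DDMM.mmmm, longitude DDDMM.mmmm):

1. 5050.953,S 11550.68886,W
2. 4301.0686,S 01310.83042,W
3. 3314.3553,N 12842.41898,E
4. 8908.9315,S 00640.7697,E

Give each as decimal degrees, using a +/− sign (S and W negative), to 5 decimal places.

Point 1:
  Lat: split at 2 digits → 50° and 50.953′; 50 + 50.953/60 = 50.849217
  hemisphere S, so the sign is −
  λ: degrees = first 3 digits = 115, minutes = 50.68886; 115 + 50.68886/60 = 115.844814
  W → negative
Point 2:
  Latitude: degrees = first 2 digits = 43, minutes = 1.0686; 43 + 1.0686/60 = 43.017810
  S ⇒ negate
  λ: split at 3 digits → 013° and 10.83042′; 13 + 10.83042/60 = 13.180507
  hemisphere W, so the sign is −
Point 3:
  φ: split at 2 digits → 33° and 14.3553′; 33 + 14.3553/60 = 33.239255
  N → positive
  Lon: split at 3 digits → 128° and 42.41898′; 128 + 42.41898/60 = 128.706983
  E → positive
Point 4:
  φ: split at 2 digits → 89° and 8.9315′; 89 + 8.9315/60 = 89.148858
  S → negative
  Longitude: degrees = first 3 digits = 6, minutes = 40.7697; 6 + 40.7697/60 = 6.679495
  E → positive

1. -50.84922, -115.84481
2. -43.01781, -13.18051
3. 33.23926, 128.70698
4. -89.14886, 6.67950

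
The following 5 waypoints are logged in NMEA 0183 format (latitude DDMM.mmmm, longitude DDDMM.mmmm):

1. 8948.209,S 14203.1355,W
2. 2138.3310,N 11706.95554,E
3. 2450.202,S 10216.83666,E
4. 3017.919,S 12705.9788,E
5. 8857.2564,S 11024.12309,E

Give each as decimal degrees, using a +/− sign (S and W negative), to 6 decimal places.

1. -89.803483, -142.052258
2. 21.638850, 117.115926
3. -24.836700, 102.280611
4. -30.298650, 127.099647
5. -88.954273, 110.402052

Point 1:
  Lat: degrees = first 2 digits = 89, minutes = 48.209; 89 + 48.209/60 = 89.8034833
  S → negative
  Lon: split at 3 digits → 142° and 3.1355′; 142 + 3.1355/60 = 142.0522583
  W → negative
Point 2:
  Lat: degrees = first 2 digits = 21, minutes = 38.331; 21 + 38.331/60 = 21.6388500
  N → positive
  λ: split at 3 digits → 117° and 6.95554′; 117 + 6.95554/60 = 117.1159257
  E → positive
Point 3:
  Latitude: degrees = first 2 digits = 24, minutes = 50.202; 24 + 50.202/60 = 24.8367000
  hemisphere S, so the sign is −
  Longitude: split at 3 digits → 102° and 16.83666′; 102 + 16.83666/60 = 102.2806110
  E → positive
Point 4:
  Lat: split at 2 digits → 30° and 17.919′; 30 + 17.919/60 = 30.2986500
  hemisphere S, so the sign is −
  Longitude: degrees = first 3 digits = 127, minutes = 5.9788; 127 + 5.9788/60 = 127.0996467
  E → positive
Point 5:
  φ: split at 2 digits → 88° and 57.2564′; 88 + 57.2564/60 = 88.9542733
  S ⇒ negate
  Longitude: split at 3 digits → 110° and 24.12309′; 110 + 24.12309/60 = 110.4020515
  E ⇒ keep positive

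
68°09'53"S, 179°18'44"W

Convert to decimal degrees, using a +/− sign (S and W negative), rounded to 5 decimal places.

-68.16472, -179.31222

φ: 9′ + 53″ = 9.88333′; 68 + 9.88333/60 = 68.164722
hemisphere S, so the sign is −
Longitude: 18′ + 44″ = 18.73333′; 179 + 18.73333/60 = 179.312222
hemisphere W, so the sign is −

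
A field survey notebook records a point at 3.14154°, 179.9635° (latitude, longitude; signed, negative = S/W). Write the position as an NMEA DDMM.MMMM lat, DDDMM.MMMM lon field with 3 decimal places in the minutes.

0308.492,N / 17957.810,E

Latitude: 3° + 0.141540 × 60 = 3° 8.49240′
λ: minutes = (179.963500 − 179) × 60 = 57.81000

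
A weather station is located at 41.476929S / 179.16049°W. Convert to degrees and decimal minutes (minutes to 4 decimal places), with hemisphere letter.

41° 28.6157′ S, 179° 9.6294′ W

Latitude: fractional part 0.476929 → 28.615740 minutes
Longitude: minutes = (179.160490 − 179) × 60 = 9.629400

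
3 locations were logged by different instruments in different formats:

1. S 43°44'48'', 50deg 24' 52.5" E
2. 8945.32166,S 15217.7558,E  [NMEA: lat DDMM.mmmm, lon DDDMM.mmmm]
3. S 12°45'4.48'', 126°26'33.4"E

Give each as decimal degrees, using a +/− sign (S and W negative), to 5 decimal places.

Point 1:
  Lat: 43 + 44/60 + 48/3600 = 43.746667
  S ⇒ negate
  Longitude: 50 + 24/60 + 52.5/3600 = 50.414583
  E ⇒ keep positive
Point 2:
  Lat: degrees = first 2 digits = 89, minutes = 45.32166; 89 + 45.32166/60 = 89.755361
  S → negative
  Longitude: degrees = first 3 digits = 152, minutes = 17.7558; 152 + 17.7558/60 = 152.295930
  E → positive
Point 3:
  Lat: 45′ + 4.48″ = 45.07467′; 12 + 45.07467/60 = 12.751244
  S → negative
  Lon: 126 + 26/60 + 33.4/3600 = 126.442611
  E ⇒ keep positive

1. -43.74667, 50.41458
2. -89.75536, 152.29593
3. -12.75124, 126.44261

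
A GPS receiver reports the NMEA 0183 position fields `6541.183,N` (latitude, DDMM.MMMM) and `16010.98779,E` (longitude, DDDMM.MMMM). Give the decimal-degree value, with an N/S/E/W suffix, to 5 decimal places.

65.68638° N, 160.18313° E

Latitude: degrees = first 2 digits = 65, minutes = 41.183; 65 + 41.183/60 = 65.686383
Longitude: degrees = first 3 digits = 160, minutes = 10.98779; 160 + 10.98779/60 = 160.183130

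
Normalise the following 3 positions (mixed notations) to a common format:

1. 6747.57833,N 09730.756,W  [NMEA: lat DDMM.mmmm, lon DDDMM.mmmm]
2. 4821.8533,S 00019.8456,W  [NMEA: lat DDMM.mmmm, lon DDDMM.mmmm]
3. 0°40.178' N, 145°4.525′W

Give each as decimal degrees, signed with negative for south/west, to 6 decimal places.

Point 1:
  Latitude: degrees = first 2 digits = 67, minutes = 47.57833; 67 + 47.57833/60 = 67.7929722
  N ⇒ keep positive
  Longitude: degrees = first 3 digits = 97, minutes = 30.756; 97 + 30.756/60 = 97.5126000
  W → negative
Point 2:
  φ: split at 2 digits → 48° and 21.8533′; 48 + 21.8533/60 = 48.3642217
  S ⇒ negate
  λ: degrees = first 3 digits = 0, minutes = 19.8456; 0 + 19.8456/60 = 0.3307600
  W → negative
Point 3:
  Latitude: 40.178′ = 0.669633°; total 0.6696333
  N ⇒ keep positive
  Longitude: 4.525′ = 0.075417°; total 145.0754167
  W → negative

1. 67.792972, -97.512600
2. -48.364222, -0.330760
3. 0.669633, -145.075417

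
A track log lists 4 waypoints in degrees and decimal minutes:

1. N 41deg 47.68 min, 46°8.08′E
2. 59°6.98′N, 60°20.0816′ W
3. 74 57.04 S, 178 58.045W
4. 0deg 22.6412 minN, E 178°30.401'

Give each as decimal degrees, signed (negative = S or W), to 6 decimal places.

1. 41.794667, 46.134667
2. 59.116333, -60.334693
3. -74.950667, -178.967417
4. 0.377353, 178.506683

Point 1:
  φ: 41 + 47.68/60 = 41.7946667
  N ⇒ keep positive
  λ: 8.08′ = 0.134667°; total 46.1346667
  E → positive
Point 2:
  Latitude: 6.98′ = 0.116333°; total 59.1163333
  N ⇒ keep positive
  λ: 60 + 20.0816/60 = 60.3346933
  W ⇒ negate
Point 3:
  φ: 74 + 57.04/60 = 74.9506667
  hemisphere S, so the sign is −
  Longitude: 178 + 58.045/60 = 178.9674167
  hemisphere W, so the sign is −
Point 4:
  Lat: 22.6412′ = 0.377353°; total 0.3773533
  N ⇒ keep positive
  λ: 178 + 30.401/60 = 178.5066833
  E ⇒ keep positive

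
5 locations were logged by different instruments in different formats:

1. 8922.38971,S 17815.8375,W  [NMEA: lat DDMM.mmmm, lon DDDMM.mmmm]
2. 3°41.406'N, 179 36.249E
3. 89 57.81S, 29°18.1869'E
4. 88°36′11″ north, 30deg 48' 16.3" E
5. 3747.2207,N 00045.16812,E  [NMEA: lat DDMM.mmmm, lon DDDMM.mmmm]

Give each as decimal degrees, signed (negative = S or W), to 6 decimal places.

Point 1:
  φ: degrees = first 2 digits = 89, minutes = 22.38971; 89 + 22.38971/60 = 89.3731618
  S → negative
  λ: degrees = first 3 digits = 178, minutes = 15.8375; 178 + 15.8375/60 = 178.2639583
  hemisphere W, so the sign is −
Point 2:
  φ: 41.406′ = 0.690100°; total 3.6901000
  N → positive
  Lon: 179 + 36.249/60 = 179.6041500
  E ⇒ keep positive
Point 3:
  φ: 57.81′ = 0.963500°; total 89.9635000
  hemisphere S, so the sign is −
  λ: 18.1869′ = 0.303115°; total 29.3031150
  E ⇒ keep positive
Point 4:
  Latitude: 88 + 36/60 + 11/3600 = 88.6030556
  N → positive
  λ: 48′ + 16.3″ = 48.27167′; 30 + 48.27167/60 = 30.8045278
  E ⇒ keep positive
Point 5:
  Latitude: split at 2 digits → 37° and 47.2207′; 37 + 47.2207/60 = 37.7870117
  N → positive
  λ: degrees = first 3 digits = 0, minutes = 45.16812; 0 + 45.16812/60 = 0.7528020
  E → positive

1. -89.373162, -178.263958
2. 3.690100, 179.604150
3. -89.963500, 29.303115
4. 88.603056, 30.804528
5. 37.787012, 0.752802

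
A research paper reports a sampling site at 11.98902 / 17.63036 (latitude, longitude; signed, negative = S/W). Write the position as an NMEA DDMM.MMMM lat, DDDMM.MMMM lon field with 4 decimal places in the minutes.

Lat: fractional part 0.989020 → 59.341200 minutes
λ: fractional part 0.630360 → 37.821600 minutes

1159.3412,N / 01737.8216,E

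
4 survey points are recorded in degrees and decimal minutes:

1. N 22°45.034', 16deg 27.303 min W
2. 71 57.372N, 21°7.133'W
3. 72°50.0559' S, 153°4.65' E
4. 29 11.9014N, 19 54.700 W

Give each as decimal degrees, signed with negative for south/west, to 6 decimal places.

Point 1:
  φ: 22 + 45.034/60 = 22.7505667
  N → positive
  Lon: 16 + 27.303/60 = 16.4550500
  W → negative
Point 2:
  Latitude: 71 + 57.372/60 = 71.9562000
  N ⇒ keep positive
  Lon: 21 + 7.133/60 = 21.1188833
  W → negative
Point 3:
  Latitude: 50.0559′ = 0.834265°; total 72.8342650
  S → negative
  Lon: 153 + 4.65/60 = 153.0775000
  E → positive
Point 4:
  Latitude: 29 + 11.9014/60 = 29.1983567
  N → positive
  λ: 54.7′ = 0.911667°; total 19.9116667
  W ⇒ negate

1. 22.750567, -16.455050
2. 71.956200, -21.118883
3. -72.834265, 153.077500
4. 29.198357, -19.911667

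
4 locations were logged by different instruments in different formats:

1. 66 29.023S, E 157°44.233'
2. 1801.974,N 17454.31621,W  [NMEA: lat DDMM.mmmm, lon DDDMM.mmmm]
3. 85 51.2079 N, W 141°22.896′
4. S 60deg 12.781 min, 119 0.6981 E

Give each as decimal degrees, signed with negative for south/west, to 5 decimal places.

Point 1:
  Latitude: 66 + 29.023/60 = 66.483717
  hemisphere S, so the sign is −
  Longitude: 157 + 44.233/60 = 157.737217
  E → positive
Point 2:
  Lat: split at 2 digits → 18° and 1.974′; 18 + 1.974/60 = 18.032900
  N → positive
  λ: split at 3 digits → 174° and 54.31621′; 174 + 54.31621/60 = 174.905270
  hemisphere W, so the sign is −
Point 3:
  Latitude: 51.2079′ = 0.853465°; total 85.853465
  N → positive
  Longitude: 22.896′ = 0.381600°; total 141.381600
  W ⇒ negate
Point 4:
  Lat: 60 + 12.781/60 = 60.213017
  hemisphere S, so the sign is −
  Longitude: 119 + 0.6981/60 = 119.011635
  E → positive

1. -66.48372, 157.73722
2. 18.03290, -174.90527
3. 85.85347, -141.38160
4. -60.21302, 119.01164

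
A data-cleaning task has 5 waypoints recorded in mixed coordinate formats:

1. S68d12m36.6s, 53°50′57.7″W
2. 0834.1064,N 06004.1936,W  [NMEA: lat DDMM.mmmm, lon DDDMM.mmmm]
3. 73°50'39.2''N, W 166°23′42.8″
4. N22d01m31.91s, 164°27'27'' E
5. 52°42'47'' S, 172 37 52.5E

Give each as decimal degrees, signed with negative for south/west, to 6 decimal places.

Point 1:
  Latitude: 68° + 12/60 + 36.6/3600 = 68 + 0.200000 + 0.010167 = 68.2101667
  S → negative
  Longitude: 53 + 50/60 + 57.7/3600 = 53.8493611
  hemisphere W, so the sign is −
Point 2:
  Lat: degrees = first 2 digits = 8, minutes = 34.1064; 8 + 34.1064/60 = 8.5684400
  N ⇒ keep positive
  Longitude: split at 3 digits → 060° and 4.1936′; 60 + 4.1936/60 = 60.0698933
  hemisphere W, so the sign is −
Point 3:
  φ: 73° + 50/60 + 39.2/3600 = 73 + 0.833333 + 0.010889 = 73.8442222
  N ⇒ keep positive
  Longitude: 166° + 23/60 + 42.8/3600 = 166 + 0.383333 + 0.011889 = 166.3952222
  W → negative
Point 4:
  Latitude: 22° + 1/60 + 31.91/3600 = 22 + 0.016667 + 0.008864 = 22.0255306
  N ⇒ keep positive
  λ: 164° + 27/60 + 27/3600 = 164 + 0.450000 + 0.007500 = 164.4575000
  E → positive
Point 5:
  φ: 52° + 42/60 + 47/3600 = 52 + 0.700000 + 0.013056 = 52.7130556
  S → negative
  λ: 172° + 37/60 + 52.5/3600 = 172 + 0.616667 + 0.014583 = 172.6312500
  E ⇒ keep positive

1. -68.210167, -53.849361
2. 8.568440, -60.069893
3. 73.844222, -166.395222
4. 22.025531, 164.457500
5. -52.713056, 172.631250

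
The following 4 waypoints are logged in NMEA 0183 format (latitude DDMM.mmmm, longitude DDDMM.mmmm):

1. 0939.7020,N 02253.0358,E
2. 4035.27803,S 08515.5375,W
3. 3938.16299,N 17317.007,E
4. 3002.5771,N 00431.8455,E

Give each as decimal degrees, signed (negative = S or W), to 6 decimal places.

1. 9.661700, 22.883930
2. -40.587967, -85.258958
3. 39.636050, 173.283450
4. 30.042952, 4.530758

Point 1:
  Lat: split at 2 digits → 09° and 39.702′; 9 + 39.702/60 = 9.6617000
  N ⇒ keep positive
  λ: split at 3 digits → 022° and 53.0358′; 22 + 53.0358/60 = 22.8839300
  E → positive
Point 2:
  Latitude: split at 2 digits → 40° and 35.27803′; 40 + 35.27803/60 = 40.5879672
  S ⇒ negate
  Lon: split at 3 digits → 085° and 15.5375′; 85 + 15.5375/60 = 85.2589583
  hemisphere W, so the sign is −
Point 3:
  Latitude: split at 2 digits → 39° and 38.16299′; 39 + 38.16299/60 = 39.6360498
  N ⇒ keep positive
  λ: split at 3 digits → 173° and 17.007′; 173 + 17.007/60 = 173.2834500
  E → positive
Point 4:
  Latitude: split at 2 digits → 30° and 2.5771′; 30 + 2.5771/60 = 30.0429517
  N ⇒ keep positive
  Longitude: split at 3 digits → 004° and 31.8455′; 4 + 31.8455/60 = 4.5307583
  E → positive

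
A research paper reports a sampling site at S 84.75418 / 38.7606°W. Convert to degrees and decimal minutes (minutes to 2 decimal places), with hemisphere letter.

Latitude: 84° + 0.754180 × 60 = 84° 45.2508′
Longitude: 38° + 0.760600 × 60 = 38° 45.6360′

84° 45.25′ S, 38° 45.64′ W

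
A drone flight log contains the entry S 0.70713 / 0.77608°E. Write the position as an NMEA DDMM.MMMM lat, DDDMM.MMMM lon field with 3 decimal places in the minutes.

φ: minutes = (0.707130 − 0) × 60 = 42.42780
Lon: 0° + 0.776080 × 60 = 0° 46.56480′

0042.428,S / 00046.565,E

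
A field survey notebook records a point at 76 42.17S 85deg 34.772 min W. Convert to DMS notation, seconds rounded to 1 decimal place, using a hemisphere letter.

Lat: fractional minutes 0.17000 × 60 = 10.200″
Longitude: fractional minutes 0.77200 × 60 = 46.320″

76°42′10.2″ S, 85°34′46.3″ W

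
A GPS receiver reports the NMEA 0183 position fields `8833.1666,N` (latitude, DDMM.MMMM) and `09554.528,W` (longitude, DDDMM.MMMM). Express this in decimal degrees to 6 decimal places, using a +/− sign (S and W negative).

88.552777, -95.908800

Latitude: split at 2 digits → 88° and 33.1666′; 88 + 33.1666/60 = 88.5527767
N ⇒ keep positive
Longitude: split at 3 digits → 095° and 54.528′; 95 + 54.528/60 = 95.9088000
W → negative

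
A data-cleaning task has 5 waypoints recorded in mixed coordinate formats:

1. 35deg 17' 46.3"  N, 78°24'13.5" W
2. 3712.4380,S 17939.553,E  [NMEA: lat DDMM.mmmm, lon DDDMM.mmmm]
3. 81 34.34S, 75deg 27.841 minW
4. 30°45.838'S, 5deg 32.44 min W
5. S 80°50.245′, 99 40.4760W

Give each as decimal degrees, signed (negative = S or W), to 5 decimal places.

1. 35.29619, -78.40375
2. -37.20730, 179.65922
3. -81.57233, -75.46402
4. -30.76397, -5.54067
5. -80.83742, -99.67460

Point 1:
  Latitude: 35° + 17/60 + 46.3/3600 = 35 + 0.283333 + 0.012861 = 35.296194
  N ⇒ keep positive
  λ: 78 + 24/60 + 13.5/3600 = 78.403750
  hemisphere W, so the sign is −
Point 2:
  Lat: split at 2 digits → 37° and 12.438′; 37 + 12.438/60 = 37.207300
  S → negative
  Lon: split at 3 digits → 179° and 39.553′; 179 + 39.553/60 = 179.659217
  E ⇒ keep positive
Point 3:
  φ: 34.34′ = 0.572333°; total 81.572333
  S ⇒ negate
  Lon: 75 + 27.841/60 = 75.464017
  W → negative
Point 4:
  φ: 30 + 45.838/60 = 30.763967
  S → negative
  λ: 32.44′ = 0.540667°; total 5.540667
  W → negative
Point 5:
  Lat: 80 + 50.245/60 = 80.837417
  hemisphere S, so the sign is −
  Lon: 40.476′ = 0.674600°; total 99.674600
  hemisphere W, so the sign is −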